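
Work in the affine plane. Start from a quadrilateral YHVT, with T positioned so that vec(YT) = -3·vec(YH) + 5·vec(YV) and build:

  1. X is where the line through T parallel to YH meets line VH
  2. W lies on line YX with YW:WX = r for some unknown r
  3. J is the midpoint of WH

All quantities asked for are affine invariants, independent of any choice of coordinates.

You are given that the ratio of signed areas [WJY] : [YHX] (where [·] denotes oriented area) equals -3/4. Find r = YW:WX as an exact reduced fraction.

r = -3

Set Y = (0, 0), H = (1, 0), V = (0, 1), T = (-3, 5); any affine frame gives the same invariant.
1. X is where the line through T parallel to YH meets line VH ⇒ X = (-4, 5)
2. With YW:WX = r, write λ = r/(r+1) so W = Y + λ·(X−Y); W is affine-linear in λ
3. J is the midpoint of WH ⇒ J is an affine combination of earlier points and hence also affine-linear in λ
Every point depending on W is an affine combination of W and λ-independent points, so each such coordinate is linear in λ; the λ² term in each signed area is a multiple of (X−Y)×(X−Y) = 0, so 2·[WJY] and 2·[YHX] are each linear in λ. Evaluating at λ=0 and λ=1:
  2·[WJY] = -5/2·λ,   2·[YHX] = 5
So [WJY]:[YHX] = (-5/2·λ) / (5). Setting this equal to -3/4:
  -5/2·λ = -3/4·(5)  ⇒  λ = 3/2
Then r = λ/(1−λ) = (3/2)/(-1/2) = -3. Check: with r = -3, W = (-6, 15/2) and [WJY]:[YHX] = -3/4 as required.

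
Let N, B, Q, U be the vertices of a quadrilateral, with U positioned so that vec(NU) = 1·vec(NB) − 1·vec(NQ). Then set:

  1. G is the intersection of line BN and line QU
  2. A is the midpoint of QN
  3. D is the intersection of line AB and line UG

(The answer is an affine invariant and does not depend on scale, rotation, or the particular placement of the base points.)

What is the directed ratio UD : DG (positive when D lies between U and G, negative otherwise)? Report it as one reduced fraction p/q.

Choose coordinates N = (0, 0), B = (1, 0), Q = (0, 1), U = (1, -1).
1. G is the intersection of line BN and line QU ⇒ G = (1/2, 0)
2. A is the midpoint of QN ⇒ A = (0, 1/2)
3. D is the intersection of line AB and line UG ⇒ D = (1/3, 1/3)
D = U + t·(G−U) with t = 4/3, so UD:DG = t:(1−t) = 4/3:-1/3

UD:DG = -4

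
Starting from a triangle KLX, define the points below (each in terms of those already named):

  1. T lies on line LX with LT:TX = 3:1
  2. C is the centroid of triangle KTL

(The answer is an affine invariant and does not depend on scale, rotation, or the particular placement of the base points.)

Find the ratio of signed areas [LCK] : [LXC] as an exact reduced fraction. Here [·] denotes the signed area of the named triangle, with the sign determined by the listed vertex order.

[LCK]:[LXC] = 3/4

Set K = (0, 0), L = (1, 0), X = (0, 1); any affine frame gives the same invariant.
1. T lies on line LX with LT:TX = 3:1 ⇒ T = (1/4, 3/4)
2. C is the centroid of triangle KTL ⇒ C = (5/12, 1/4)
2·[LCK] = 1/4, 2·[LXC] = 1/3
[LCK]:[LXC] = 1/4:1/3 = 3/4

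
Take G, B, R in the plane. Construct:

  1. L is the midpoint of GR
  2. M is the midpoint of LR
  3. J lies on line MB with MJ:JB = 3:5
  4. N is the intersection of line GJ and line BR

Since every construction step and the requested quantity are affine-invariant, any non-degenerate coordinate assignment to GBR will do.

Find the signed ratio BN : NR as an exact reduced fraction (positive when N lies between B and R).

Set G = (0, 0), B = (1, 0), R = (0, 1); any affine frame gives the same invariant.
1. L is the midpoint of GR ⇒ L = (0, 1/2)
2. M is the midpoint of LR ⇒ M = (0, 3/4)
3. J lies on line MB with MJ:JB = 3:5 ⇒ J = (3/8, 15/32)
4. N is the intersection of line GJ and line BR ⇒ N = (4/9, 5/9)
N = B + t·(R−B) with t = 5/9, so BN:NR = t:(1−t) = 5/9:4/9

BN:NR = 5/4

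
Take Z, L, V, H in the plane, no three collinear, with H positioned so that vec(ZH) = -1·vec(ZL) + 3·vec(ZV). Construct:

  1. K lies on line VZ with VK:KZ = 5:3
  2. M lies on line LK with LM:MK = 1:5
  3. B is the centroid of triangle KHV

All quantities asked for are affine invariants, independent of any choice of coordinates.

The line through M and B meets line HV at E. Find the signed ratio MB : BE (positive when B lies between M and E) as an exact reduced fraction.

MB:BE = -9/2

Assign Z = (0, 0), L = (1, 0), V = (0, 1), H = (-1, 3) — the answer is frame-independent, so this choice is without loss of generality.
1. K lies on line VZ with VK:KZ = 5:3 ⇒ K = (0, 3/8)
2. M lies on line LK with LM:MK = 1:5 ⇒ M = (5/6, 1/16)
3. B is the centroid of triangle KHV ⇒ B = (-1/3, 35/24)
line MB meets HV at E = (-2/27, 31/27)
B = M + t·(E−M) with t = 9/7, so MB:BE = 9/7:-2/7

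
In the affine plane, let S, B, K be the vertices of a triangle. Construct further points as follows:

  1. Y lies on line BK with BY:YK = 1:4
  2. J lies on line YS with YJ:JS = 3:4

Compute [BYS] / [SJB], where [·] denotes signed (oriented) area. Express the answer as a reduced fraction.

Choose coordinates S = (0, 0), B = (1, 0), K = (0, 1).
1. Y lies on line BK with BY:YK = 1:4 ⇒ Y = (4/5, 1/5)
2. J lies on line YS with YJ:JS = 3:4 ⇒ J = (16/35, 4/35)
2·[BYS] = 1/5, 2·[SJB] = -4/35
[BYS]:[SJB] = 1/5:-4/35 = -7/4

[BYS]:[SJB] = -7/4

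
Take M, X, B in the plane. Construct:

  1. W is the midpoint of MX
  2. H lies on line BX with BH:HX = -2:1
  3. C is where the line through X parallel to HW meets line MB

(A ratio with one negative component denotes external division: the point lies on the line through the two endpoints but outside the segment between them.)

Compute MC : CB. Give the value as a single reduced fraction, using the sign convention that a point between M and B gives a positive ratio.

MC:CB = 2

Choose coordinates M = (0, 0), X = (1, 0), B = (0, 1).
1. W is the midpoint of MX ⇒ W = (1/2, 0)
2. H lies on line BX with BH:HX = -2:1 ⇒ H = (2, -1)
3. C is where the line through X parallel to HW meets line MB ⇒ C = (0, 2/3)
C = M + t·(B−M) with t = 2/3, so MC:CB = t:(1−t) = 2/3:1/3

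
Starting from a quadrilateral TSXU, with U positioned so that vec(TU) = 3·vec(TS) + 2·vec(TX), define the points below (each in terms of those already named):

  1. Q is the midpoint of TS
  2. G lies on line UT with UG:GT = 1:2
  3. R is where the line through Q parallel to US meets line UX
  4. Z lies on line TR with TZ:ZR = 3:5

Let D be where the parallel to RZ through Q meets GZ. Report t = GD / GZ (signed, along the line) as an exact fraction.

t = -3/4

Choose coordinates T = (0, 0), S = (1, 0), X = (0, 1), U = (3, 2).
1. Q is the midpoint of TS ⇒ Q = (1/2, 0)
2. G lies on line UT with UG:GT = 1:2 ⇒ G = (2, 4/3)
3. R is where the line through Q parallel to US meets line UX ⇒ R = (9/4, 7/4)
4. Z lies on line TR with TZ:ZR = 3:5 ⇒ Z = (27/32, 21/32)
through Q parallel to RZ: direction (-45/32, -35/32); meets GZ at D = (367/128, 707/384)
D = G + t·(Z−G) with t = -3/4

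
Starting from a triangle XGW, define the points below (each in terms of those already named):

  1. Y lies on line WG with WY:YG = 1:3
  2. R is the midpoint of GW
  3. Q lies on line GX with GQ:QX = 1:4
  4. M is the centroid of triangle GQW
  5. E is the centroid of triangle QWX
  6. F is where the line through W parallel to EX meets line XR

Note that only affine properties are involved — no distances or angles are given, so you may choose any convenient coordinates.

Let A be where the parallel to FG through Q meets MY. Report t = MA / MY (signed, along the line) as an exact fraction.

t = -148/209

Assign X = (0, 0), G = (1, 0), W = (0, 1) — the answer is frame-independent, so this choice is without loss of generality.
1. Y lies on line WG with WY:YG = 1:3 ⇒ Y = (1/4, 3/4)
2. R is the midpoint of GW ⇒ R = (1/2, 1/2)
3. Q lies on line GX with GQ:QX = 1:4 ⇒ Q = (4/5, 0)
4. M is the centroid of triangle GQW ⇒ M = (3/5, 1/3)
5. E is the centroid of triangle QWX ⇒ E = (4/15, 1/3)
6. F is where the line through W parallel to EX meets line XR ⇒ F = (-4, -4)
through Q parallel to FG: direction (5, 4); meets MY at A = (886/1045, 8/209)
A = M + t·(Y−M) with t = -148/209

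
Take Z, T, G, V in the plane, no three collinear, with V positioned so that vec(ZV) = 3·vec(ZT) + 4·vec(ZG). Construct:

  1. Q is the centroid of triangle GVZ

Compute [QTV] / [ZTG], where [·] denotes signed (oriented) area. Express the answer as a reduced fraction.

Assign Z = (0, 0), T = (1, 0), G = (0, 1), V = (3, 4) — the answer is frame-independent, so this choice is without loss of generality.
1. Q is the centroid of triangle GVZ ⇒ Q = (1, 5/3)
2·[QTV] = 10/3, 2·[ZTG] = 1
[QTV]:[ZTG] = 10/3:1 = 10/3

[QTV]:[ZTG] = 10/3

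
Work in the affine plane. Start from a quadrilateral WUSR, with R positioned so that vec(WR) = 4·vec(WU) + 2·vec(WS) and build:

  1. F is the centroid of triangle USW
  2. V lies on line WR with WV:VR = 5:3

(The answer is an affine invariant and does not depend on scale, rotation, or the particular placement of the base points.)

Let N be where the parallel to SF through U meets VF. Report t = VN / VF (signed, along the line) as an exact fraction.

t = 17/21

Work in coordinates with W = (0, 0), U = (1, 0), S = (0, 1), R = (4, 2).
1. F is the centroid of triangle USW ⇒ F = (1/3, 1/3)
2. V lies on line WR with WV:VR = 5:3 ⇒ V = (5/2, 5/4)
through U parallel to SF: direction (1/3, -2/3); meets VF at N = (47/63, 32/63)
N = V + t·(F−V) with t = 17/21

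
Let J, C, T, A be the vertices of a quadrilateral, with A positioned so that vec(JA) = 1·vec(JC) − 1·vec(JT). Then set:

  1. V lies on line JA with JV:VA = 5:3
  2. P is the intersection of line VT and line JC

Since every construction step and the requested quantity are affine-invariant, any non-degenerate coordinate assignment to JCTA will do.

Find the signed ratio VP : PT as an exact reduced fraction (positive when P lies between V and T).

Assign J = (0, 0), C = (1, 0), T = (0, 1), A = (1, -1) — the answer is frame-independent, so this choice is without loss of generality.
1. V lies on line JA with JV:VA = 5:3 ⇒ V = (5/8, -5/8)
2. P is the intersection of line VT and line JC ⇒ P = (5/13, 0)
P = V + t·(T−V) with t = 5/13, so VP:PT = t:(1−t) = 5/13:8/13

VP:PT = 5/8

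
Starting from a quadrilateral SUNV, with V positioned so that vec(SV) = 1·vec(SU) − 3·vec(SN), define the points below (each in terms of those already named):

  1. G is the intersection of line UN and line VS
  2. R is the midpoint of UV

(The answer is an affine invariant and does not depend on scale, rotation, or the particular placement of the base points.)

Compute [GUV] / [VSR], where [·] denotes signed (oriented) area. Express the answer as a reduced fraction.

[GUV]:[VSR] = 3

Set S = (0, 0), U = (1, 0), N = (0, 1), V = (1, -3); any affine frame gives the same invariant.
1. G is the intersection of line UN and line VS ⇒ G = (-1/2, 3/2)
2. R is the midpoint of UV ⇒ R = (1, -3/2)
2·[GUV] = -9/2, 2·[VSR] = -3/2
[GUV]:[VSR] = -9/2:-3/2 = 3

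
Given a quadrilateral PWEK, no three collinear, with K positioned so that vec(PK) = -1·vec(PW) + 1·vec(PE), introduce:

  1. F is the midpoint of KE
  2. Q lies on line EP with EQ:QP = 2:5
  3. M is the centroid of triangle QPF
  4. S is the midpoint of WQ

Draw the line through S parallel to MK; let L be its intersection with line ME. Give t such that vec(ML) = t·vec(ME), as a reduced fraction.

t = 1/4

Work in coordinates with P = (0, 0), W = (1, 0), E = (0, 1), K = (-1, 1).
1. F is the midpoint of KE ⇒ F = (-1/2, 1)
2. Q lies on line EP with EQ:QP = 2:5 ⇒ Q = (0, 5/7)
3. M is the centroid of triangle QPF ⇒ M = (-1/6, 4/7)
4. S is the midpoint of WQ ⇒ S = (1/2, 5/14)
through S parallel to MK: direction (-5/6, 3/7); meets ME at L = (-1/8, 19/28)
L = M + t·(E−M) with t = 1/4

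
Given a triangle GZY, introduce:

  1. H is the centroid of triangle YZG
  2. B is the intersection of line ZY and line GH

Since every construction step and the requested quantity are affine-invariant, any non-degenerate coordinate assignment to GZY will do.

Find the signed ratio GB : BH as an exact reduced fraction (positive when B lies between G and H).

GB:BH = -3

Work in coordinates with G = (0, 0), Z = (1, 0), Y = (0, 1).
1. H is the centroid of triangle YZG ⇒ H = (1/3, 1/3)
2. B is the intersection of line ZY and line GH ⇒ B = (1/2, 1/2)
B = G + t·(H−G) with t = 3/2, so GB:BH = t:(1−t) = 3/2:-1/2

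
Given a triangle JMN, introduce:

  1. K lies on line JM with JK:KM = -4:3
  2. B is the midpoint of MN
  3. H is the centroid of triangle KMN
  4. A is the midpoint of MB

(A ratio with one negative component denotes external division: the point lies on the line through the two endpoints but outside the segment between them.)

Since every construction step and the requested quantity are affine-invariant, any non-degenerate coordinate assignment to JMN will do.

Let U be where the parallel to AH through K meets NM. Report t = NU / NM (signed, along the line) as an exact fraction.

Choose coordinates J = (0, 0), M = (1, 0), N = (0, 1).
1. K lies on line JM with JK:KM = -4:3 ⇒ K = (4, 0)
2. B is the midpoint of MN ⇒ B = (1/2, 1/2)
3. H is the centroid of triangle KMN ⇒ H = (5/3, 1/3)
4. A is the midpoint of MB ⇒ A = (3/4, 1/4)
through K parallel to AH: direction (11/12, 1/12); meets NM at U = (5/4, -1/4)
U = N + t·(M−N) with t = 5/4

t = 5/4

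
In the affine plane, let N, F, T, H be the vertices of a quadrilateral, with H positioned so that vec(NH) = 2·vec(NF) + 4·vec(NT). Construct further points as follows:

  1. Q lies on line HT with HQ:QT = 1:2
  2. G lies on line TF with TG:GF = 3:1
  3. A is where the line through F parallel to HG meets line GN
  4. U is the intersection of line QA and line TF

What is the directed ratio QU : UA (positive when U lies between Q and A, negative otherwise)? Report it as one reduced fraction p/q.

QU:UA = -20/3

Set N = (0, 0), F = (1, 0), T = (0, 1), H = (2, 4); any affine frame gives the same invariant.
1. Q lies on line HT with HQ:QT = 1:2 ⇒ Q = (4/3, 3)
2. G lies on line TF with TG:GF = 3:1 ⇒ G = (3/4, 1/4)
3. A is where the line through F parallel to HG meets line GN ⇒ A = (9/8, 3/8)
4. U is the intersection of line QA and line TF ⇒ U = (37/34, -3/34)
U = Q + t·(A−Q) with t = 20/17, so QU:UA = t:(1−t) = 20/17:-3/17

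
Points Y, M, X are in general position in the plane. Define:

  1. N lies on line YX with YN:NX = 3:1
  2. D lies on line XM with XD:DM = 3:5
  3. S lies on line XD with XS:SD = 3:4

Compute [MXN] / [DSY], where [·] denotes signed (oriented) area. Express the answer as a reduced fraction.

Assign Y = (0, 0), M = (1, 0), X = (0, 1) — the answer is frame-independent, so this choice is without loss of generality.
1. N lies on line YX with YN:NX = 3:1 ⇒ N = (0, 3/4)
2. D lies on line XM with XD:DM = 3:5 ⇒ D = (3/8, 5/8)
3. S lies on line XD with XS:SD = 3:4 ⇒ S = (9/56, 47/56)
2·[MXN] = 1/4, 2·[DSY] = 3/14
[MXN]:[DSY] = 1/4:3/14 = 7/6

[MXN]:[DSY] = 7/6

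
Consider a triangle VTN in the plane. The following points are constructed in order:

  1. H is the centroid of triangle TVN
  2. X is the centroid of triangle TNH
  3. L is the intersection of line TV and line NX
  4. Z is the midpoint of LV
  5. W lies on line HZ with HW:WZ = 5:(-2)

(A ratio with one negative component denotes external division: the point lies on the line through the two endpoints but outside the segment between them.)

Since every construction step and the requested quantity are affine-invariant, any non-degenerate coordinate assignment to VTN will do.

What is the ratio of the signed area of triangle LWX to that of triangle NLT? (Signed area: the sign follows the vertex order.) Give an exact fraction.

Set V = (0, 0), T = (1, 0), N = (0, 1); any affine frame gives the same invariant.
1. H is the centroid of triangle TVN ⇒ H = (1/3, 1/3)
2. X is the centroid of triangle TNH ⇒ X = (4/9, 4/9)
3. L is the intersection of line TV and line NX ⇒ L = (4/5, 0)
4. Z is the midpoint of LV ⇒ Z = (2/5, 0)
5. W lies on line HZ with HW:WZ = 5:(-2) ⇒ W = (4/9, -2/9)
2·[LWX] = -32/135, 2·[NLT] = 1/5
[LWX]:[NLT] = -32/135:1/5 = -32/27

[LWX]:[NLT] = -32/27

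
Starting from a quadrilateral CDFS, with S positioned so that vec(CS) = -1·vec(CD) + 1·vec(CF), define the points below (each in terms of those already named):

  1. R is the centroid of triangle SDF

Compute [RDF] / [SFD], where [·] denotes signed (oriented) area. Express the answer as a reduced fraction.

[RDF]:[SFD] = -1/3

Work in coordinates with C = (0, 0), D = (1, 0), F = (0, 1), S = (-1, 1).
1. R is the centroid of triangle SDF ⇒ R = (0, 2/3)
2·[RDF] = 1/3, 2·[SFD] = -1
[RDF]:[SFD] = 1/3:-1 = -1/3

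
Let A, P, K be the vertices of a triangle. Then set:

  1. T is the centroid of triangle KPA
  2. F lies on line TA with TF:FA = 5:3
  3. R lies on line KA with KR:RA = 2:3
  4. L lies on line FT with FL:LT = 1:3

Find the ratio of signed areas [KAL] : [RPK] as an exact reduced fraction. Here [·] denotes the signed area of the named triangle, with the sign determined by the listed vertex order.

Choose coordinates A = (0, 0), P = (1, 0), K = (0, 1).
1. T is the centroid of triangle KPA ⇒ T = (1/3, 1/3)
2. F lies on line TA with TF:FA = 5:3 ⇒ F = (1/8, 1/8)
3. R lies on line KA with KR:RA = 2:3 ⇒ R = (0, 3/5)
4. L lies on line FT with FL:LT = 1:3 ⇒ L = (17/96, 17/96)
2·[KAL] = 17/96, 2·[RPK] = 2/5
[KAL]:[RPK] = 17/96:2/5 = 85/192

[KAL]:[RPK] = 85/192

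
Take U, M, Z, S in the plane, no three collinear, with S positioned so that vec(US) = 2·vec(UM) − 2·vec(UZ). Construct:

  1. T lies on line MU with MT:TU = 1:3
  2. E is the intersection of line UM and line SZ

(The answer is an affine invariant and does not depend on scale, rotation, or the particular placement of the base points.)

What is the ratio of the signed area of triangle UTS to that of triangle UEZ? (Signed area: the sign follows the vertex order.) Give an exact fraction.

Set U = (0, 0), M = (1, 0), Z = (0, 1), S = (2, -2); any affine frame gives the same invariant.
1. T lies on line MU with MT:TU = 1:3 ⇒ T = (3/4, 0)
2. E is the intersection of line UM and line SZ ⇒ E = (2/3, 0)
2·[UTS] = -3/2, 2·[UEZ] = 2/3
[UTS]:[UEZ] = -3/2:2/3 = -9/4

[UTS]:[UEZ] = -9/4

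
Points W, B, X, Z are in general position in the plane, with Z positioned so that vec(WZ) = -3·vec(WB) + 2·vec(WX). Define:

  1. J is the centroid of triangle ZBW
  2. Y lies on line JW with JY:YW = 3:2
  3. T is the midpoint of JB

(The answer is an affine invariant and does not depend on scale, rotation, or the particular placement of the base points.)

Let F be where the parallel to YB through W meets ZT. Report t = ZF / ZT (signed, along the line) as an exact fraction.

t = 26/19

Work in coordinates with W = (0, 0), B = (1, 0), X = (0, 1), Z = (-3, 2).
1. J is the centroid of triangle ZBW ⇒ J = (-2/3, 2/3)
2. Y lies on line JW with JY:YW = 3:2 ⇒ Y = (-4/15, 4/15)
3. T is the midpoint of JB ⇒ T = (1/6, 1/3)
through W parallel to YB: direction (19/15, -4/15); meets ZT at F = (4/3, -16/57)
F = Z + t·(T−Z) with t = 26/19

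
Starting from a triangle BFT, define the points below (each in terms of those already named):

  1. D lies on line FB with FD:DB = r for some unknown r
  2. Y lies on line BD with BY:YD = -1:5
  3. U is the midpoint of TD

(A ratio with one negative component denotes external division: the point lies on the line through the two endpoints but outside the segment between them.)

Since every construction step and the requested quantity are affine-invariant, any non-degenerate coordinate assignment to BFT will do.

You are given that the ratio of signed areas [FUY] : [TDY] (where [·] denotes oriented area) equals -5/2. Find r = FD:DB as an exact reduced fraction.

r = 5

Work in coordinates with B = (0, 0), F = (1, 0), T = (0, 1).
1. With FD:DB = r, write λ = r/(r+1) so D = F + λ·(B−F); D is affine-linear in λ
2. Y lies on line BD with BY:YD = -1:5 ⇒ Y is an affine combination of earlier points and hence also affine-linear in λ
3. U is the midpoint of TD ⇒ U is an affine combination of earlier points and hence also affine-linear in λ
Every point depending on D is an affine combination of D and λ-independent points, so each such coordinate is linear in λ; the λ² term in each signed area is a multiple of (B−F)×(B−F) = 0, so 2·[FUY] and 2·[TDY] are each linear in λ. Evaluating at λ=0 and λ=1:
  2·[FUY] = -1/8·λ + 5/8,   2·[TDY] = 5/4·λ − 5/4
So [FUY]:[TDY] = (-1/8·λ + 5/8) / (5/4·λ − 5/4). Setting this equal to -5/2:
  -1/8·λ + 5/8 = -5/2·(5/4·λ − 5/4)  ⇒  λ = 5/6
Then r = λ/(1−λ) = (5/6)/(1/6) = 5. Check: with r = 5, D = (1/6, 0) and [FUY]:[TDY] = -5/2 as required.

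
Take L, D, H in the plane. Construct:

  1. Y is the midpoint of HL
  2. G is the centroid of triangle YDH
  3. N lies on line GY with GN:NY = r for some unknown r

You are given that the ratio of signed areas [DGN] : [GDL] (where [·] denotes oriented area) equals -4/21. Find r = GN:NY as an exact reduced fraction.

Choose coordinates L = (0, 0), D = (1, 0), H = (0, 1).
1. Y is the midpoint of HL ⇒ Y = (0, 1/2)
2. G is the centroid of triangle YDH ⇒ G = (1/3, 1/2)
3. With GN:NY = r, write λ = r/(r+1) so N = G + λ·(Y−G); N is affine-linear in λ
Every point depending on N is an affine combination of N and λ-independent points, so each such coordinate is linear in λ; the λ² term in each signed area is a multiple of (Y−G)×(Y−G) = 0, so 2·[DGN] and 2·[GDL] are each linear in λ. Evaluating at λ=0 and λ=1:
  2·[DGN] = 1/6·λ,   2·[GDL] = -1/2
So [DGN]:[GDL] = (1/6·λ) / (-1/2). Setting this equal to -4/21:
  1/6·λ = -4/21·(-1/2)  ⇒  λ = 4/7
Then r = λ/(1−λ) = (4/7)/(3/7) = 4/3. Check: with r = 4/3, N = (1/7, 1/2) and [DGN]:[GDL] = -4/21 as required.

r = 4/3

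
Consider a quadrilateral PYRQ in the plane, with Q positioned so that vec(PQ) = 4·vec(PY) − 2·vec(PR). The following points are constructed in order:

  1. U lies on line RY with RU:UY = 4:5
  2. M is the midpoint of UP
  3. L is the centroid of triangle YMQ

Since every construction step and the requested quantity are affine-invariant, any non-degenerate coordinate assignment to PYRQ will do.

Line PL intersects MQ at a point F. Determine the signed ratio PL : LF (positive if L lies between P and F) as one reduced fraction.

Choose coordinates P = (0, 0), Y = (1, 0), R = (0, 1), Q = (4, -2).
1. U lies on line RY with RU:UY = 4:5 ⇒ U = (4/9, 5/9)
2. M is the midpoint of UP ⇒ M = (2/9, 5/18)
3. L is the centroid of triangle YMQ ⇒ L = (47/27, -31/54)
line PL meets MQ at F = (1316/873, -434/873)
L = P + t·(F−P) with t = 97/84, so PL:LF = 97/84:-13/84

PL:LF = -97/13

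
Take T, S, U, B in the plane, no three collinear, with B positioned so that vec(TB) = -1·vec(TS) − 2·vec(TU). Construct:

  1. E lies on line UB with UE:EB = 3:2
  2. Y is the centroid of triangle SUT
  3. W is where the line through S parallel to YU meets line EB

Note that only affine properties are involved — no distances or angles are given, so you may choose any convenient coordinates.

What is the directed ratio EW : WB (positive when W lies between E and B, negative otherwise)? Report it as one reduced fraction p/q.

EW:WB = -2/3

Work in coordinates with T = (0, 0), S = (1, 0), U = (0, 1), B = (-1, -2).
1. E lies on line UB with UE:EB = 3:2 ⇒ E = (-3/5, -4/5)
2. Y is the centroid of triangle SUT ⇒ Y = (1/3, 1/3)
3. W is where the line through S parallel to YU meets line EB ⇒ W = (1/5, 8/5)
W = E + t·(B−E) with t = -2, so EW:WB = t:(1−t) = -2:3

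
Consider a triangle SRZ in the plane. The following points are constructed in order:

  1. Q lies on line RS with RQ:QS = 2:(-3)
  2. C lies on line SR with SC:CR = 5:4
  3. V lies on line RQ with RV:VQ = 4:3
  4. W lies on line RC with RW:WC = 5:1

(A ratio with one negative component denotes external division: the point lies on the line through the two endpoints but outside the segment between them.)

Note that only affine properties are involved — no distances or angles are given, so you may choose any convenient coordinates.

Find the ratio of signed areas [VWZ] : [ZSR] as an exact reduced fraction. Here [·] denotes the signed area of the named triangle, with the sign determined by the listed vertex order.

Choose coordinates S = (0, 0), R = (1, 0), Z = (0, 1).
1. Q lies on line RS with RQ:QS = 2:(-3) ⇒ Q = (3, 0)
2. C lies on line SR with SC:CR = 5:4 ⇒ C = (5/9, 0)
3. V lies on line RQ with RV:VQ = 4:3 ⇒ V = (15/7, 0)
4. W lies on line RC with RW:WC = 5:1 ⇒ W = (17/27, 0)
2·[VWZ] = -286/189, 2·[ZSR] = 1
[VWZ]:[ZSR] = -286/189:1 = -286/189

[VWZ]:[ZSR] = -286/189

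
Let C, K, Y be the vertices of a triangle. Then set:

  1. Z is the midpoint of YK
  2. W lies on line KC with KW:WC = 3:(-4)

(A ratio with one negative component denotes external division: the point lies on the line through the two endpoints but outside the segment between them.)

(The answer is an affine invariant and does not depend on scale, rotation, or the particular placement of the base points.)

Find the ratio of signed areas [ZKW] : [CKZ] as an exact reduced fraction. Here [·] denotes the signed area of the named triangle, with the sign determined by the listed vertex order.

Set C = (0, 0), K = (1, 0), Y = (0, 1); any affine frame gives the same invariant.
1. Z is the midpoint of YK ⇒ Z = (1/2, 1/2)
2. W lies on line KC with KW:WC = 3:(-4) ⇒ W = (4, 0)
2·[ZKW] = 3/2, 2·[CKZ] = 1/2
[ZKW]:[CKZ] = 3/2:1/2 = 3

[ZKW]:[CKZ] = 3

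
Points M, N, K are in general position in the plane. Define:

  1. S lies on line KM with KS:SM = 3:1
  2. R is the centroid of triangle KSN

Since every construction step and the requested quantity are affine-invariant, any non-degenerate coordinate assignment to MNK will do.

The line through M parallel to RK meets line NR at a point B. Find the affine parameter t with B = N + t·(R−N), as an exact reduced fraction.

Choose coordinates M = (0, 0), N = (1, 0), K = (0, 1).
1. S lies on line KM with KS:SM = 3:1 ⇒ S = (0, 1/4)
2. R is the centroid of triangle KSN ⇒ R = (1/3, 5/12)
through M parallel to RK: direction (-1/3, 7/12); meets NR at B = (-5/9, 35/36)
B = N + t·(R−N) with t = 7/3

t = 7/3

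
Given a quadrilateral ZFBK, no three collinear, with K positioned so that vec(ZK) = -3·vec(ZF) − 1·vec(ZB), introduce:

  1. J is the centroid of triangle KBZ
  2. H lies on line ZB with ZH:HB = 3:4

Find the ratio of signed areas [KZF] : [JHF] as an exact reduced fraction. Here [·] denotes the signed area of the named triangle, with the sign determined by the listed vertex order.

[KZF]:[JHF] = 7/6

Assign Z = (0, 0), F = (1, 0), B = (0, 1), K = (-3, -1) — the answer is frame-independent, so this choice is without loss of generality.
1. J is the centroid of triangle KBZ ⇒ J = (-1, 0)
2. H lies on line ZB with ZH:HB = 3:4 ⇒ H = (0, 3/7)
2·[KZF] = -1, 2·[JHF] = -6/7
[KZF]:[JHF] = -1:-6/7 = 7/6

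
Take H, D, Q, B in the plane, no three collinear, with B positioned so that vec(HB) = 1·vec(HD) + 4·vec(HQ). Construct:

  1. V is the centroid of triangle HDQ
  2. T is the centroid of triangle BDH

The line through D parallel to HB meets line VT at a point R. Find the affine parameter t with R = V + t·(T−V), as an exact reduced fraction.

t = 9

Assign H = (0, 0), D = (1, 0), Q = (0, 1), B = (1, 4) — the answer is frame-independent, so this choice is without loss of generality.
1. V is the centroid of triangle HDQ ⇒ V = (1/3, 1/3)
2. T is the centroid of triangle BDH ⇒ T = (2/3, 4/3)
through D parallel to HB: direction (1, 4); meets VT at R = (10/3, 28/3)
R = V + t·(T−V) with t = 9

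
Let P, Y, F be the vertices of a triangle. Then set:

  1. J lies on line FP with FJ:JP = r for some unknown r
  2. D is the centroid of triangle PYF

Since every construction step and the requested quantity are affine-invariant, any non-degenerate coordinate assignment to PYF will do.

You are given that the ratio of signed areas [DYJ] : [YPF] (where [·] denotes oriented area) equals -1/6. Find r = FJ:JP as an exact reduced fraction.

r = 1/3

Choose coordinates P = (0, 0), Y = (1, 0), F = (0, 1).
1. With FJ:JP = r, write λ = r/(r+1) so J = F + λ·(P−F); J is affine-linear in λ
2. D is the centroid of triangle PYF ⇒ D = (1/3, 1/3)
Every point depending on J is an affine combination of J and λ-independent points, so each such coordinate is linear in λ; the λ² term in each signed area is a multiple of (P−F)×(P−F) = 0, so 2·[DYJ] and 2·[YPF] are each linear in λ. Evaluating at λ=0 and λ=1:
  2·[DYJ] = -2/3·λ + 1/3,   2·[YPF] = -1
So [DYJ]:[YPF] = (-2/3·λ + 1/3) / (-1). Setting this equal to -1/6:
  -2/3·λ + 1/3 = -1/6·(-1)  ⇒  λ = 1/4
Then r = λ/(1−λ) = (1/4)/(3/4) = 1/3. Check: with r = 1/3, J = (0, 3/4) and [DYJ]:[YPF] = -1/6 as required.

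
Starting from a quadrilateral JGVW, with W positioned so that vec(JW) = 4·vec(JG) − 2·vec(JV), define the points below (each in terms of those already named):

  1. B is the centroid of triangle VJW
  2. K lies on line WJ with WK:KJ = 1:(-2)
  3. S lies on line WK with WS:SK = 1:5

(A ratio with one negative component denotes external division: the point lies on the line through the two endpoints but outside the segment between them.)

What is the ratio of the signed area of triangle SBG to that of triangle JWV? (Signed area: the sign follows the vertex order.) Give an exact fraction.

[SBG]:[JWV] = -1/9

Assign J = (0, 0), G = (1, 0), V = (0, 1), W = (4, -2) — the answer is frame-independent, so this choice is without loss of generality.
1. B is the centroid of triangle VJW ⇒ B = (4/3, -1/3)
2. K lies on line WJ with WK:KJ = 1:(-2) ⇒ K = (8, -4)
3. S lies on line WK with WS:SK = 1:5 ⇒ S = (14/3, -7/3)
2·[SBG] = -4/9, 2·[JWV] = 4
[SBG]:[JWV] = -4/9:4 = -1/9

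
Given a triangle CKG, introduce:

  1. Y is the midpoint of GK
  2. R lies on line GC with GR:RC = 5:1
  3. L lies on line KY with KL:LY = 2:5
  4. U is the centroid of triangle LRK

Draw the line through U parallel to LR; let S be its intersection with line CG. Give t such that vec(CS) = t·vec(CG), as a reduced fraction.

t = 13/108

Choose coordinates C = (0, 0), K = (1, 0), G = (0, 1).
1. Y is the midpoint of GK ⇒ Y = (1/2, 1/2)
2. R lies on line GC with GR:RC = 5:1 ⇒ R = (0, 1/6)
3. L lies on line KY with KL:LY = 2:5 ⇒ L = (6/7, 1/7)
4. U is the centroid of triangle LRK ⇒ U = (13/21, 13/126)
through U parallel to LR: direction (-6/7, 1/42); meets CG at S = (0, 13/108)
S = C + t·(G−C) with t = 13/108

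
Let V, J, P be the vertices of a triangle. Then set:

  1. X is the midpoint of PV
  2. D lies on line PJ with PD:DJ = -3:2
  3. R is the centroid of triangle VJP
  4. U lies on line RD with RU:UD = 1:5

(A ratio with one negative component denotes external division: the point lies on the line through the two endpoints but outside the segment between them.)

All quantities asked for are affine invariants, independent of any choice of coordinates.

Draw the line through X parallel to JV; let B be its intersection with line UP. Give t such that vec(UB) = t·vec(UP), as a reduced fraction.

Choose coordinates V = (0, 0), J = (1, 0), P = (0, 1).
1. X is the midpoint of PV ⇒ X = (0, 1/2)
2. D lies on line PJ with PD:DJ = -3:2 ⇒ D = (3, -2)
3. R is the centroid of triangle VJP ⇒ R = (1/3, 1/3)
4. U lies on line RD with RU:UD = 1:5 ⇒ U = (7/9, -1/18)
through X parallel to JV: direction (-1, 0); meets UP at B = (7/19, 1/2)
B = U + t·(P−U) with t = 10/19

t = 10/19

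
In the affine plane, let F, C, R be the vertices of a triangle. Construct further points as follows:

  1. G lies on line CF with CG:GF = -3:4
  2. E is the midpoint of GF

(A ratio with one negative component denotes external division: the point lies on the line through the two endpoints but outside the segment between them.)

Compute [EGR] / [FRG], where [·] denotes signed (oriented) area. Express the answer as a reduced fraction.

[EGR]:[FRG] = -1/2

Set F = (0, 0), C = (1, 0), R = (0, 1); any affine frame gives the same invariant.
1. G lies on line CF with CG:GF = -3:4 ⇒ G = (4, 0)
2. E is the midpoint of GF ⇒ E = (2, 0)
2·[EGR] = 2, 2·[FRG] = -4
[EGR]:[FRG] = 2:-4 = -1/2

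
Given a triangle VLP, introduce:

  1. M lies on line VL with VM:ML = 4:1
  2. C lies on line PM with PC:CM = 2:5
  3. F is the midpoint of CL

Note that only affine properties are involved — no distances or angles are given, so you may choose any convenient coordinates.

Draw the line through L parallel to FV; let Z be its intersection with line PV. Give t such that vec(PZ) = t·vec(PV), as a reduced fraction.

t = 68/43

Set V = (0, 0), L = (1, 0), P = (0, 1); any affine frame gives the same invariant.
1. M lies on line VL with VM:ML = 4:1 ⇒ M = (4/5, 0)
2. C lies on line PM with PC:CM = 2:5 ⇒ C = (8/35, 5/7)
3. F is the midpoint of CL ⇒ F = (43/70, 5/14)
through L parallel to FV: direction (-43/70, -5/14); meets PV at Z = (0, -25/43)
Z = P + t·(V−P) with t = 68/43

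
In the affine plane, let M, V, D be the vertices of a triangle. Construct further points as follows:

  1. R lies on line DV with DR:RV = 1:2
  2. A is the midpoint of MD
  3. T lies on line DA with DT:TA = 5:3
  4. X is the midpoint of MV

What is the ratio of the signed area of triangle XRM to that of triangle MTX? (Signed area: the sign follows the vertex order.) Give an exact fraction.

Set M = (0, 0), V = (1, 0), D = (0, 1); any affine frame gives the same invariant.
1. R lies on line DV with DR:RV = 1:2 ⇒ R = (1/3, 2/3)
2. A is the midpoint of MD ⇒ A = (0, 1/2)
3. T lies on line DA with DT:TA = 5:3 ⇒ T = (0, 11/16)
4. X is the midpoint of MV ⇒ X = (1/2, 0)
2·[XRM] = 1/3, 2·[MTX] = -11/32
[XRM]:[MTX] = 1/3:-11/32 = -32/33

[XRM]:[MTX] = -32/33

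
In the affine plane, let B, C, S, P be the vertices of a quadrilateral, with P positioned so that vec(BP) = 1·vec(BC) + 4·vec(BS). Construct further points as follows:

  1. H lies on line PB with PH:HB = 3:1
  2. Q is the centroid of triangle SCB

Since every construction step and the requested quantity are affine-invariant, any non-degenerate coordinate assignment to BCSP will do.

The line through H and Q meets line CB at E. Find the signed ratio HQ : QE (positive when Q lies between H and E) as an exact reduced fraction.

Set B = (0, 0), C = (1, 0), S = (0, 1), P = (1, 4); any affine frame gives the same invariant.
1. H lies on line PB with PH:HB = 3:1 ⇒ H = (1/4, 1)
2. Q is the centroid of triangle SCB ⇒ Q = (1/3, 1/3)
line HQ meets CB at E = (3/8, 0)
Q = H + t·(E−H) with t = 2/3, so HQ:QE = 2/3:1/3

HQ:QE = 2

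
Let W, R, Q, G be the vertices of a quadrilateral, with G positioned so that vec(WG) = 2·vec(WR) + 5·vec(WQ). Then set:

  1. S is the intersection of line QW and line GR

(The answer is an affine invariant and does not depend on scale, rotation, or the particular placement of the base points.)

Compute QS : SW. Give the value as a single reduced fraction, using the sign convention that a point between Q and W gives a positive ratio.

Choose coordinates W = (0, 0), R = (1, 0), Q = (0, 1), G = (2, 5).
1. S is the intersection of line QW and line GR ⇒ S = (0, -5)
S = Q + t·(W−Q) with t = 6, so QS:SW = t:(1−t) = 6:-5

QS:SW = -6/5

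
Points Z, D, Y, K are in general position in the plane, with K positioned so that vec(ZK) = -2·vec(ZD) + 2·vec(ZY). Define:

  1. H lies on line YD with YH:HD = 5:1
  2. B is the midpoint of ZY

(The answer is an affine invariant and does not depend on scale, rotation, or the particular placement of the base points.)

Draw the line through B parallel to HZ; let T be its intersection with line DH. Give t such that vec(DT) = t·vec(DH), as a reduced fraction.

Assign Z = (0, 0), D = (1, 0), Y = (0, 1), K = (-2, 2) — the answer is frame-independent, so this choice is without loss of generality.
1. H lies on line YD with YH:HD = 5:1 ⇒ H = (5/6, 1/6)
2. B is the midpoint of ZY ⇒ B = (0, 1/2)
through B parallel to HZ: direction (-5/6, -1/6); meets DH at T = (5/12, 7/12)
T = D + t·(H−D) with t = 7/2

t = 7/2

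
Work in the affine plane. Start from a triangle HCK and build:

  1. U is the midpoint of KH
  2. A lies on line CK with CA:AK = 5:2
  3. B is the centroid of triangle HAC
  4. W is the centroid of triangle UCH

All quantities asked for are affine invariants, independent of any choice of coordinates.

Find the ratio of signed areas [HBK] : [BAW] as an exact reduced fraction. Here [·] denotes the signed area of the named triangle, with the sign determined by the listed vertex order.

[HBK]:[BAW] = 54/7

Assign H = (0, 0), C = (1, 0), K = (0, 1) — the answer is frame-independent, so this choice is without loss of generality.
1. U is the midpoint of KH ⇒ U = (0, 1/2)
2. A lies on line CK with CA:AK = 5:2 ⇒ A = (2/7, 5/7)
3. B is the centroid of triangle HAC ⇒ B = (3/7, 5/21)
4. W is the centroid of triangle UCH ⇒ W = (1/3, 1/6)
2·[HBK] = 3/7, 2·[BAW] = 1/18
[HBK]:[BAW] = 3/7:1/18 = 54/7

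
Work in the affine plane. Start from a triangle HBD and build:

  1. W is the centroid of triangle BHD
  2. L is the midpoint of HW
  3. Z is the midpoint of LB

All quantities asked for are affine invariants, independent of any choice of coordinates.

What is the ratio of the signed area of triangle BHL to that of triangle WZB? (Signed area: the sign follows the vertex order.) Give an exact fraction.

Set H = (0, 0), B = (1, 0), D = (0, 1); any affine frame gives the same invariant.
1. W is the centroid of triangle BHD ⇒ W = (1/3, 1/3)
2. L is the midpoint of HW ⇒ L = (1/6, 1/6)
3. Z is the midpoint of LB ⇒ Z = (7/12, 1/12)
2·[BHL] = -1/6, 2·[WZB] = 1/12
[BHL]:[WZB] = -1/6:1/12 = -2

[BHL]:[WZB] = -2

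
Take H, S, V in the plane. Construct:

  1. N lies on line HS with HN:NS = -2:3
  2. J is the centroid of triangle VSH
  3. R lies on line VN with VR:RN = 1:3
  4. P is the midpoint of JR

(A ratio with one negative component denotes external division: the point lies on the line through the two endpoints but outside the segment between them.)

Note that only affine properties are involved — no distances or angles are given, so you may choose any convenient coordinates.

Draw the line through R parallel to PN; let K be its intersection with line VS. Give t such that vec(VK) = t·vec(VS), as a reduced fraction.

t = 5/59

Set H = (0, 0), S = (1, 0), V = (0, 1); any affine frame gives the same invariant.
1. N lies on line HS with HN:NS = -2:3 ⇒ N = (-2, 0)
2. J is the centroid of triangle VSH ⇒ J = (1/3, 1/3)
3. R lies on line VN with VR:RN = 1:3 ⇒ R = (-1/2, 3/4)
4. P is the midpoint of JR ⇒ P = (-1/12, 13/24)
through R parallel to PN: direction (-23/12, -13/24); meets VS at K = (5/59, 54/59)
K = V + t·(S−V) with t = 5/59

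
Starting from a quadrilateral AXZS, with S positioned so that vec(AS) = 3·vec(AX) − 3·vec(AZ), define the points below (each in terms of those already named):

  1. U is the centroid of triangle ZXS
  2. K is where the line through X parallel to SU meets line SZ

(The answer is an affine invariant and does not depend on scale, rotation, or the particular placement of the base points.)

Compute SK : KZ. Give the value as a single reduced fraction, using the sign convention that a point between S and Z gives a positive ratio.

Set A = (0, 0), X = (1, 0), Z = (0, 1), S = (3, -3); any affine frame gives the same invariant.
1. U is the centroid of triangle ZXS ⇒ U = (4/3, -2/3)
2. K is where the line through X parallel to SU meets line SZ ⇒ K = (6, -7)
K = S + t·(Z−S) with t = -1, so SK:KZ = t:(1−t) = -1:2

SK:KZ = -1/2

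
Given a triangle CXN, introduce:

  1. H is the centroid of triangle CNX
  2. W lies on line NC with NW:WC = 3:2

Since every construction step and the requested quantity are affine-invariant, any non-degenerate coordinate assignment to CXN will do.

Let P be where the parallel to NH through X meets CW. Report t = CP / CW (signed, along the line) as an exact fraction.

Set C = (0, 0), X = (1, 0), N = (0, 1); any affine frame gives the same invariant.
1. H is the centroid of triangle CNX ⇒ H = (1/3, 1/3)
2. W lies on line NC with NW:WC = 3:2 ⇒ W = (0, 2/5)
through X parallel to NH: direction (1/3, -2/3); meets CW at P = (0, 2)
P = C + t·(W−C) with t = 5

t = 5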